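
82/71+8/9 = 1306/639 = 2.04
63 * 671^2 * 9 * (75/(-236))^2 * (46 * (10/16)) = 165138549778125/222784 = 741249595.03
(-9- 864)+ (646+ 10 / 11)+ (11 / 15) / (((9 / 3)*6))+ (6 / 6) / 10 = -335536 / 1485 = -225.95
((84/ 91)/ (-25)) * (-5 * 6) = 72/ 65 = 1.11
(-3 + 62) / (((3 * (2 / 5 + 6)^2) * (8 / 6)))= 1475 / 4096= 0.36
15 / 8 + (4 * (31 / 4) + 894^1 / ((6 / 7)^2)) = 29993 / 24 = 1249.71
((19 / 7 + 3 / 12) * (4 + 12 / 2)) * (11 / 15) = 913 / 42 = 21.74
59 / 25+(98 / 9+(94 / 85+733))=2858632 / 3825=747.35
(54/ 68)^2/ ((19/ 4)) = 729/ 5491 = 0.13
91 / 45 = 2.02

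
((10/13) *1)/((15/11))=22/39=0.56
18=18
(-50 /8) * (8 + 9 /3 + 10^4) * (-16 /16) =250275 /4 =62568.75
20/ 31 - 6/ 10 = 0.05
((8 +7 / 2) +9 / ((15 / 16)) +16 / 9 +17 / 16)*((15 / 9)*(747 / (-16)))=-1430671 / 768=-1862.85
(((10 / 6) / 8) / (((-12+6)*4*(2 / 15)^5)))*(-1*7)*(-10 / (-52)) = 14765625 / 53248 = 277.30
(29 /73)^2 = 841 /5329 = 0.16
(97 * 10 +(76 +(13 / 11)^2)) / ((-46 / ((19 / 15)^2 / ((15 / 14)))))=-34.10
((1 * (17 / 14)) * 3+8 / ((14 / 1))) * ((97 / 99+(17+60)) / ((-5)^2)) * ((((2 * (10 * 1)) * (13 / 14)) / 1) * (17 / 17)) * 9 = 1184248 / 539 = 2197.12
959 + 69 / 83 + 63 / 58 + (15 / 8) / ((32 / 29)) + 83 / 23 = 966.23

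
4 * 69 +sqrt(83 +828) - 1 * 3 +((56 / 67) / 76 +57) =sqrt(911) +420104 / 1273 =360.19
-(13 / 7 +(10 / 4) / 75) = -397 / 210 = -1.89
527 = 527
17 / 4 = 4.25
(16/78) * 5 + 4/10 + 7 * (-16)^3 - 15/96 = -178905359/6240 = -28670.73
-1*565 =-565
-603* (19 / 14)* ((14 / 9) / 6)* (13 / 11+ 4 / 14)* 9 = -431547 / 154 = -2802.25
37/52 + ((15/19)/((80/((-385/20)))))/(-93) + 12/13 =802041/490048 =1.64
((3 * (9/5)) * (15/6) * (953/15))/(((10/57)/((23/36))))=1249383/400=3123.46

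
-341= -341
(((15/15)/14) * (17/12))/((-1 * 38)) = -17/6384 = -0.00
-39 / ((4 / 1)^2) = -39 / 16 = -2.44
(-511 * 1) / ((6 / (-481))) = 245791 / 6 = 40965.17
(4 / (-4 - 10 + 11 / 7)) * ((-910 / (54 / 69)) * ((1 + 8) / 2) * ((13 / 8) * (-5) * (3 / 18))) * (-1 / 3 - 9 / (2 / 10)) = 80946775 / 783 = 103380.30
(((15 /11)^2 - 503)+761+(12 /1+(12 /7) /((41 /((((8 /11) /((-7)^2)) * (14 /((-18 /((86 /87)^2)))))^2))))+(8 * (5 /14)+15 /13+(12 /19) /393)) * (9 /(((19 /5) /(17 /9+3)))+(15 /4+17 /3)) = 56235892491099355884527099 /9709060827564001041138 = 5792.10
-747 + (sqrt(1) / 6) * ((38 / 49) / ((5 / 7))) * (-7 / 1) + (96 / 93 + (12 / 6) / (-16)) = -2780177 / 3720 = -747.36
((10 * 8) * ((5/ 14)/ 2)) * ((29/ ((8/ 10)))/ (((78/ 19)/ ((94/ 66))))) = 3237125/ 18018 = 179.66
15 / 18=5 / 6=0.83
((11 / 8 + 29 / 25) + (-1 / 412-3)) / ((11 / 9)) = -86661 / 226600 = -0.38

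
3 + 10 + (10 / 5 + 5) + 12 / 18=62 / 3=20.67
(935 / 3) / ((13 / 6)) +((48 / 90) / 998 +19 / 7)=99827809 / 681135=146.56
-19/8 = -2.38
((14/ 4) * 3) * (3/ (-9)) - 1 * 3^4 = -84.50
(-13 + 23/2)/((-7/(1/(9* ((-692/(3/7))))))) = -1/67816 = -0.00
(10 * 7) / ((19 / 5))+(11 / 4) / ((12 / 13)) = 19517 / 912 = 21.40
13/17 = 0.76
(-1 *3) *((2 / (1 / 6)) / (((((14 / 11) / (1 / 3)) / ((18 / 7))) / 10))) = -11880 / 49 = -242.45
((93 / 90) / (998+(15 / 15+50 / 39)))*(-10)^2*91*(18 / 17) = 943020 / 94741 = 9.95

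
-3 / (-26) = 0.12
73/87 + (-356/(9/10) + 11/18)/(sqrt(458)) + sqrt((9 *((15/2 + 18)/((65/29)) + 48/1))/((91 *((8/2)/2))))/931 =-7109 *sqrt(458)/8244 + 3 *sqrt(270165)/847210 + 73/87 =-17.61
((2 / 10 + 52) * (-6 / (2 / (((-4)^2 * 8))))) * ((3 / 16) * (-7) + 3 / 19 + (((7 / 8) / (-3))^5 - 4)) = 22624605809 / 218880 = 103365.34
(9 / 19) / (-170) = -9 / 3230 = -0.00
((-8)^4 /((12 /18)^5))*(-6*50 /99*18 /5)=-3732480 /11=-339316.36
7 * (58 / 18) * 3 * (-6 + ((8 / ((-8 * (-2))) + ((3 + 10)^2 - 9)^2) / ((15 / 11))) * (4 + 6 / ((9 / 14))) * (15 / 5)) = 50813742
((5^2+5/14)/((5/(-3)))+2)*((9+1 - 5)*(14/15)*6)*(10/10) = -370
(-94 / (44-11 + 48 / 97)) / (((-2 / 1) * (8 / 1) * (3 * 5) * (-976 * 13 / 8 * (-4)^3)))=4559 / 39574379520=0.00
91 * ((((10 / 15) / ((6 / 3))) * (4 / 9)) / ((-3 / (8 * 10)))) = -29120 / 81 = -359.51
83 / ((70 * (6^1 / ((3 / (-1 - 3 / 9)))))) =-249 / 560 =-0.44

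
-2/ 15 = -0.13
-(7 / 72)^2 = -49 / 5184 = -0.01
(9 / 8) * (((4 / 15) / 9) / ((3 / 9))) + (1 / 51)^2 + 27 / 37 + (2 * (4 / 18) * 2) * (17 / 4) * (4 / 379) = 0.87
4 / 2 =2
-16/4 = -4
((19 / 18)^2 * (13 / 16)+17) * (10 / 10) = 92821 / 5184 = 17.91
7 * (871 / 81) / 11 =6097 / 891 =6.84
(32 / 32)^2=1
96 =96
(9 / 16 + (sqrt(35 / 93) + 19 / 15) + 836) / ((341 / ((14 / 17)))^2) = 196 * sqrt(3255) / 3125284437 + 9852871 / 2016312540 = 0.00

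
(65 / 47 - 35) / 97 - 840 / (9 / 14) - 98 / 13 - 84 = -248663890 / 177801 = -1398.55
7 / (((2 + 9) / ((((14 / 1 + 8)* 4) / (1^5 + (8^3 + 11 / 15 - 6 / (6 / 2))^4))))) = 1417500 / 1722312103939433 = 0.00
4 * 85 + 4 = 344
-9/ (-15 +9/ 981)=981/ 1634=0.60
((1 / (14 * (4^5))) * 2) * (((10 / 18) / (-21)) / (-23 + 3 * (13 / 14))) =5 / 27385344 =0.00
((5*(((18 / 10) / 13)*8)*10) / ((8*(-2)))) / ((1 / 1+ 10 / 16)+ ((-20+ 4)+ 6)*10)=360 / 10231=0.04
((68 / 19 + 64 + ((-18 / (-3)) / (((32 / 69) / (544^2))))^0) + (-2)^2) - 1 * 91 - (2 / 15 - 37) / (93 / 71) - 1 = 231242 / 26505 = 8.72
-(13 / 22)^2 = -169 / 484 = -0.35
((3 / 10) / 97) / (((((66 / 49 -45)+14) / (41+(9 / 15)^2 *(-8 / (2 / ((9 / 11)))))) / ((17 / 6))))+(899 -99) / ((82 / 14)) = 4340608790497 / 31782195500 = 136.57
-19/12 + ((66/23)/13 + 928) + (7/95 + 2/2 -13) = 311788421/340860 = 914.71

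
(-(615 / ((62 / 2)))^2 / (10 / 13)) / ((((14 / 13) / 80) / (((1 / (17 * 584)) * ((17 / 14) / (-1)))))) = 63920025 / 13749988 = 4.65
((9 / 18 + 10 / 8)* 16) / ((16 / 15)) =105 / 4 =26.25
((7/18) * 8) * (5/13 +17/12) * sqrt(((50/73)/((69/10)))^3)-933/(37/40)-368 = -1376.47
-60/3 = -20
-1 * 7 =-7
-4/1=-4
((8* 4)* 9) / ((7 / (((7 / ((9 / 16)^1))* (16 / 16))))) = 512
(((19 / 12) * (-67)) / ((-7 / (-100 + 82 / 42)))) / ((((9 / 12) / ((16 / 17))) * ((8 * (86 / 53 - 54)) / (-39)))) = -1805942723 / 10405836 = -173.55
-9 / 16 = -0.56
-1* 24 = -24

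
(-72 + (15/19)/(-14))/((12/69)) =-440841/1064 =-414.32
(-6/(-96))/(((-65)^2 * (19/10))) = 1/128440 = 0.00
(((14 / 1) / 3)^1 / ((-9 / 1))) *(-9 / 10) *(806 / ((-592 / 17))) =-47957 / 4440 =-10.80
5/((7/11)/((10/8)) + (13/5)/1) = 275/171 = 1.61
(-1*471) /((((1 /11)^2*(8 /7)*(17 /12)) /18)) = -10771299 /17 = -633605.82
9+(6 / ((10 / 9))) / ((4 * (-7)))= 1233 / 140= 8.81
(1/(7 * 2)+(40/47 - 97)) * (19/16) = -1201161/10528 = -114.09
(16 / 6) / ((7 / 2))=16 / 21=0.76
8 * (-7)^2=392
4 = 4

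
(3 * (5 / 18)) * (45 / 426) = 25 / 284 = 0.09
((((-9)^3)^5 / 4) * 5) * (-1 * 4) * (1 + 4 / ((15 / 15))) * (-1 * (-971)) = 4998007231597604475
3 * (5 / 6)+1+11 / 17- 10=-199 / 34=-5.85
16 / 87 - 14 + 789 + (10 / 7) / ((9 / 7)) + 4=203657 / 261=780.30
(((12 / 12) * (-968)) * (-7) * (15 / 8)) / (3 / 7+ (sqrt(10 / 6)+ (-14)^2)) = 64.26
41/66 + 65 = 4331/66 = 65.62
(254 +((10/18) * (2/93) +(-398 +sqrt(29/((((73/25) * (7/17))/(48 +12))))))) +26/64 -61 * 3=-8747167/26784 +10 * sqrt(3778845)/511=-288.54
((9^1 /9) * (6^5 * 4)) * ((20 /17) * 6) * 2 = 7464960 /17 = 439115.29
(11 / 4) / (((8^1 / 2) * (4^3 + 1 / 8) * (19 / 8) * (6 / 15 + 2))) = 55 / 29241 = 0.00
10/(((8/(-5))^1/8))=-50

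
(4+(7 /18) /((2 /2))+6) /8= 187 /144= 1.30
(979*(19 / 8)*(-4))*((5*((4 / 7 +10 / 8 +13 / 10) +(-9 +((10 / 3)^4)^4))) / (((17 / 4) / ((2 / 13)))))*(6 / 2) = -26041399341013976824817 / 22197759129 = -1173154424718.15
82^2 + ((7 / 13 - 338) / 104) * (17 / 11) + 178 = 102571965 / 14872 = 6896.99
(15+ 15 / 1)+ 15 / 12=125 / 4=31.25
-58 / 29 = -2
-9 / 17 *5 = -45 / 17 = -2.65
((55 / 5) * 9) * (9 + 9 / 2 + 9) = 4455 / 2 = 2227.50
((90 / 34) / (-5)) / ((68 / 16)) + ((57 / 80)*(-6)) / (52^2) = -3943179 / 31258240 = -0.13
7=7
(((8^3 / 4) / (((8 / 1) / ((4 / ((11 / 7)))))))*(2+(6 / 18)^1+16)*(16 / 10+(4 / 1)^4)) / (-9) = -577024 / 27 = -21371.26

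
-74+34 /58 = -73.41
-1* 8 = -8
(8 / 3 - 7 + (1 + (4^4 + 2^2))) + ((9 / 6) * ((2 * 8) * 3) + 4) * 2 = 1226 / 3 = 408.67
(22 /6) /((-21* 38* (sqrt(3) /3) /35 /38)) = -55* sqrt(3) /9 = -10.58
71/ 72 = 0.99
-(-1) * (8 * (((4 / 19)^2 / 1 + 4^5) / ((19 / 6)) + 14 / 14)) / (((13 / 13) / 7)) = 124596584 / 6859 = 18165.42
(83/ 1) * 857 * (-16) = -1138096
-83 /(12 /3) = -83 /4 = -20.75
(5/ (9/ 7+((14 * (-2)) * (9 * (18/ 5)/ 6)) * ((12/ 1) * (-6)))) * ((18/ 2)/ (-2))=-175/ 84682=-0.00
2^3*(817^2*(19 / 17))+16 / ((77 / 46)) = 7812303768 / 1309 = 5968146.50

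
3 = 3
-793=-793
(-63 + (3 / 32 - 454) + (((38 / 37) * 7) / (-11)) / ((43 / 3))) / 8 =-289509577 / 4480256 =-64.62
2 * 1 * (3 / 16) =3 / 8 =0.38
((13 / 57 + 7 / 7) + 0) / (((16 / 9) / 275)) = 28875 / 152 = 189.97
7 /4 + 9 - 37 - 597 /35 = -6063 /140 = -43.31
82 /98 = 41 /49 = 0.84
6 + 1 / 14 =85 / 14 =6.07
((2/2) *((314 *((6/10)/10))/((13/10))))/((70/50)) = 942/91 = 10.35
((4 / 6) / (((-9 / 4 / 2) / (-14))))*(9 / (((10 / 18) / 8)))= 5376 / 5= 1075.20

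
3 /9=1 /3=0.33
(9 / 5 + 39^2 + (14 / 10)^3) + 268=224193 / 125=1793.54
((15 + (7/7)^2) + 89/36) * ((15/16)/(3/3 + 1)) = 3325/384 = 8.66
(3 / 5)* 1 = 3 / 5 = 0.60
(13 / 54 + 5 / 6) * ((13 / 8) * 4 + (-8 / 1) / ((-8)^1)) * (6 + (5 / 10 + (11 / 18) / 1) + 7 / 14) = 61.31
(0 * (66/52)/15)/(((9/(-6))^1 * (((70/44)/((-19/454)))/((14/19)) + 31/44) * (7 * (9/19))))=0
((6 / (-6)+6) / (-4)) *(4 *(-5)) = 25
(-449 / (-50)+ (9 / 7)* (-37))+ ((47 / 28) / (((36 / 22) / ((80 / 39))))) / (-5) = -4792657 / 122850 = -39.01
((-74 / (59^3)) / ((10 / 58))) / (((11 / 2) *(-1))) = 4292 / 11295845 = 0.00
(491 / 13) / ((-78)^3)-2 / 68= -0.03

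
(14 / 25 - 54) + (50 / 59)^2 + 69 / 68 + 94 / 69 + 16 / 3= -6126378949 / 136107100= -45.01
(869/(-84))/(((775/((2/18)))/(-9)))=869/65100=0.01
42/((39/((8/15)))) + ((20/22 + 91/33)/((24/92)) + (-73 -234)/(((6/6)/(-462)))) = 165962897/1170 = 141848.63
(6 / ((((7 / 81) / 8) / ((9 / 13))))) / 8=4374 / 91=48.07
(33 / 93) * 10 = 110 / 31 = 3.55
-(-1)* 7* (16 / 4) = 28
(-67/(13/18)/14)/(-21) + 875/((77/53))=4222336/7007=602.59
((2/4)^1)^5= 1/32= 0.03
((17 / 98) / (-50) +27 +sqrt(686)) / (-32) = -132283 / 156800-7 * sqrt(14) / 32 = -1.66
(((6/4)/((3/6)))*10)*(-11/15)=-22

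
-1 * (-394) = 394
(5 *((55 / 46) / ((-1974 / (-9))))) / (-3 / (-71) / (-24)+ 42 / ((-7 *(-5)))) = 585750 / 25750501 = 0.02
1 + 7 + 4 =12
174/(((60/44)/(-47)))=-29986/5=-5997.20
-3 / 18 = -1 / 6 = -0.17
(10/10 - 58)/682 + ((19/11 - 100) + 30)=-46619/682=-68.36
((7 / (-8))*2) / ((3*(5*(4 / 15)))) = -7 / 16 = -0.44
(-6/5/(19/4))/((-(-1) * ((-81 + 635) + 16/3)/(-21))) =756/79705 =0.01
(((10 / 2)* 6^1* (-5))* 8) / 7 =-171.43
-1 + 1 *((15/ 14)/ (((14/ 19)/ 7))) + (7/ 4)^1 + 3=195/ 14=13.93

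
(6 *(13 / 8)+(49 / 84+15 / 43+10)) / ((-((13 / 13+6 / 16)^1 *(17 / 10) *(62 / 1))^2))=-4268800 / 4335071961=-0.00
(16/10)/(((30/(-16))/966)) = -20608/25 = -824.32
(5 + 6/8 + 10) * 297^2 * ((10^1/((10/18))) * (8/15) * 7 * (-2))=-933604056/5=-186720811.20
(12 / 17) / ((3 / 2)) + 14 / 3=262 / 51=5.14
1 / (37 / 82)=82 / 37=2.22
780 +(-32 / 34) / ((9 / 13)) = 119132 / 153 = 778.64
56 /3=18.67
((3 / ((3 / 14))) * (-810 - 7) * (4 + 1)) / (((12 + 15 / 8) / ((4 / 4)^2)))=-457520 / 111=-4121.80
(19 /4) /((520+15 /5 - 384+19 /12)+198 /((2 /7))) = 57 /10003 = 0.01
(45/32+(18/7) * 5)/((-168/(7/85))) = -213/30464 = -0.01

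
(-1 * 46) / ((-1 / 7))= 322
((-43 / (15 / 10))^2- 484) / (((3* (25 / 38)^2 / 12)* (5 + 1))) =520.27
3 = 3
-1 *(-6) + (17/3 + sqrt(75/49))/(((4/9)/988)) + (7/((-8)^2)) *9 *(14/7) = 11115 *sqrt(3)/7 + 403359/32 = 15355.22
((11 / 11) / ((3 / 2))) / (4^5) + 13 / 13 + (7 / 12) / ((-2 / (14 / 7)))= 641 / 1536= 0.42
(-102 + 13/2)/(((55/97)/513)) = -9504351/110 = -86403.19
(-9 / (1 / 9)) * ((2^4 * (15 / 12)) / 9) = -180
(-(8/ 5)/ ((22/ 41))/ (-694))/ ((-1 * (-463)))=82/ 8836355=0.00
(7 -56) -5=-54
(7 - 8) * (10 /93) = -10 /93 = -0.11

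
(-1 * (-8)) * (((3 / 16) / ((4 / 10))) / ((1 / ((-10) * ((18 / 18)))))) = -75 / 2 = -37.50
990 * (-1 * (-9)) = 8910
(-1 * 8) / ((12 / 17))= -34 / 3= -11.33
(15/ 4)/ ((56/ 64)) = 30/ 7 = 4.29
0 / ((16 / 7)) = 0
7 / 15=0.47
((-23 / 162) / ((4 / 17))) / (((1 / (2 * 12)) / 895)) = -349945 / 27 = -12960.93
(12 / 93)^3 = 64 / 29791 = 0.00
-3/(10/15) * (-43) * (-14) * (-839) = 2272851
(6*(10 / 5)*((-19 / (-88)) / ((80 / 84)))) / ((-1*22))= -1197 / 9680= -0.12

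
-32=-32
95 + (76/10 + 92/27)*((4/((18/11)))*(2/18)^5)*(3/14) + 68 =27286854491/167403915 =163.00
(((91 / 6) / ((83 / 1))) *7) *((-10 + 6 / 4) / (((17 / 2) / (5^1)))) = -6.40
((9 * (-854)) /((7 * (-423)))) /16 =0.16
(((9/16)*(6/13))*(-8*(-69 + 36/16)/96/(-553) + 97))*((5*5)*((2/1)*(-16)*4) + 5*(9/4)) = -295539842295/3680768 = -80292.98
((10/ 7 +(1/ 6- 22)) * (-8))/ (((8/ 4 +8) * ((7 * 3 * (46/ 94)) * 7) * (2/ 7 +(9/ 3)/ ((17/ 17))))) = 80558/ 1166445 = 0.07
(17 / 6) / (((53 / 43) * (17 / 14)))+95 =15406 / 159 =96.89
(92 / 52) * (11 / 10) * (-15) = -759 / 26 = -29.19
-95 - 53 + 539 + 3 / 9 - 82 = 928 / 3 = 309.33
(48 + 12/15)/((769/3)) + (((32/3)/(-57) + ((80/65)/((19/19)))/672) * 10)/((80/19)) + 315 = 15858655213/50384880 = 314.75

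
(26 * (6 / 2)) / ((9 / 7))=182 / 3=60.67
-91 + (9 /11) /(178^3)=-5645391743 /62037272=-91.00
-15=-15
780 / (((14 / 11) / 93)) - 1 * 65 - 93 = 397864 / 7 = 56837.71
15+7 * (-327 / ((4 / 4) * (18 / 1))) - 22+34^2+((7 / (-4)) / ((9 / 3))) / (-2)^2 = 16347 / 16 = 1021.69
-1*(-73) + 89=162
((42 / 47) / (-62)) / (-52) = 21 / 75764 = 0.00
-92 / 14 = -6.57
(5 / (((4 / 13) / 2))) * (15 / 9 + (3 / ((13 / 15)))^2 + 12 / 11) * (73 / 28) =7501115 / 6006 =1248.94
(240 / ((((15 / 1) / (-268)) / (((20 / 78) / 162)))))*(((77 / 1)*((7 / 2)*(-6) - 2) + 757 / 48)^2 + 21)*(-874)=18274992271.94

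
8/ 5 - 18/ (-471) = 1286/ 785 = 1.64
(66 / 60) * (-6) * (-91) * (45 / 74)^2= 222.10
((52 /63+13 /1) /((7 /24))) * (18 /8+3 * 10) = 74906 /49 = 1528.69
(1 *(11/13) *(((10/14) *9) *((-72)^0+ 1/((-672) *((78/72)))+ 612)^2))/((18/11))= 120486152427245/96457088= 1249116.63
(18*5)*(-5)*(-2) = 900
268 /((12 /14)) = 938 /3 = 312.67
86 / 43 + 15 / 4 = 23 / 4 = 5.75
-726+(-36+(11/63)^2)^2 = 8944624483/15752961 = 567.81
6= 6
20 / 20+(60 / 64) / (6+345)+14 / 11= 46855 / 20592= 2.28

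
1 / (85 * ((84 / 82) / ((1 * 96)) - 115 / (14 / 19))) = -4592 / 60913635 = -0.00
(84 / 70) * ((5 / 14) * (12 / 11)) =36 / 77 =0.47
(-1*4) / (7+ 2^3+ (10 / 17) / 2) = -0.26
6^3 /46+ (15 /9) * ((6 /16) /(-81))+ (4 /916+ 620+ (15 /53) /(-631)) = 71303261607235 /114141494088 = 624.69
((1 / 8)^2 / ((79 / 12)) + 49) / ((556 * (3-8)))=-61939 / 3513920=-0.02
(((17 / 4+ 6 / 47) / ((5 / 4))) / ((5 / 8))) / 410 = 3292 / 240875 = 0.01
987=987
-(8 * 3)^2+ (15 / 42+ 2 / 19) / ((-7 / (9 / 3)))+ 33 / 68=-36447231 / 63308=-575.71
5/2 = 2.50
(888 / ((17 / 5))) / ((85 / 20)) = 17760 / 289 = 61.45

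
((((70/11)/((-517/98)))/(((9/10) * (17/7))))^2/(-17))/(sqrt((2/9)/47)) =-115296020000 * sqrt(94)/4290194529819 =-0.26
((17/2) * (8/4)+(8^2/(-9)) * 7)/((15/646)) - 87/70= -2670329/1890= -1412.87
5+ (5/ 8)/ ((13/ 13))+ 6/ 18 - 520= -12337/ 24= -514.04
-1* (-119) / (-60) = -119 / 60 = -1.98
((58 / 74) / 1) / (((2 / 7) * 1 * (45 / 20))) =1.22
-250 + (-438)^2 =191594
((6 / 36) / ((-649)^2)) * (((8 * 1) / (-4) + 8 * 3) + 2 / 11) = 122 / 13899633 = 0.00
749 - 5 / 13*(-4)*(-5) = 9637 / 13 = 741.31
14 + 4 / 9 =130 / 9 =14.44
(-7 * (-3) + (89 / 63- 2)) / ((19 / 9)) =1286 / 133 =9.67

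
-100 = -100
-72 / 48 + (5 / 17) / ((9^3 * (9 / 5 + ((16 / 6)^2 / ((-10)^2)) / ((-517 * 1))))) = -864774089 / 576602226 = -1.50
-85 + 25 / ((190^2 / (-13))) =-122753 / 1444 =-85.01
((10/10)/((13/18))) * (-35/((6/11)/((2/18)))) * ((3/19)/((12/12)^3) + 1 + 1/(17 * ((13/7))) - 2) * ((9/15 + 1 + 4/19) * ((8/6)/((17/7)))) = 1261941296/158684409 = 7.95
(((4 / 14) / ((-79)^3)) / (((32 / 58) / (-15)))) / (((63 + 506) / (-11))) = -4785 / 15710194696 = -0.00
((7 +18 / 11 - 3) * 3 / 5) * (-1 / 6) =-31 / 55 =-0.56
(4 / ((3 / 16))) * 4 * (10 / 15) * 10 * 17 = 87040 / 9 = 9671.11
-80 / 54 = -40 / 27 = -1.48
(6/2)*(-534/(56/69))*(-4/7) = 55269/49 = 1127.94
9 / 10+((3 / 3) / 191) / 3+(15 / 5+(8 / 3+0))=37637 / 5730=6.57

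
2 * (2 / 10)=2 / 5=0.40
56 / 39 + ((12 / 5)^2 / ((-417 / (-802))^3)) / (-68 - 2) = 77946971768 / 91646748375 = 0.85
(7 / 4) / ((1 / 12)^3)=3024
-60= -60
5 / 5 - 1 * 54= -53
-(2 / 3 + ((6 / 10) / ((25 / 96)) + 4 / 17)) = -20438 / 6375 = -3.21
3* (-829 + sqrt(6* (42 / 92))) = -2487 + 9* sqrt(161) / 23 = -2482.03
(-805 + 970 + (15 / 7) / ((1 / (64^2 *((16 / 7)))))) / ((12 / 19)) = 6277125 / 196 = 32026.15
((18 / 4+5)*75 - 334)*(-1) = -757 / 2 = -378.50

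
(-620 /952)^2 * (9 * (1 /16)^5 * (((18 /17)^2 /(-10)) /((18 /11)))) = -4281255 /17165310754816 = -0.00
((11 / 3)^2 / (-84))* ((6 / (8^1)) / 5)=-121 / 5040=-0.02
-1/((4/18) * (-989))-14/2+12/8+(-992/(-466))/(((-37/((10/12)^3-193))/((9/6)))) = 11.11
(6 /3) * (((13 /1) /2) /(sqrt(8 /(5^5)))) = 325 * sqrt(10) /4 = 256.94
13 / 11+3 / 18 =89 / 66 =1.35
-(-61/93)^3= 226981/804357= 0.28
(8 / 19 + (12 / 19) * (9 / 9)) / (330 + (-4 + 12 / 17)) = 170 / 52763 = 0.00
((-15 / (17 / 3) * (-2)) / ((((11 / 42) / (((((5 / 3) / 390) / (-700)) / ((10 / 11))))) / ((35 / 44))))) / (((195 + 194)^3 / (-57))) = 1197 / 11447845243120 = 0.00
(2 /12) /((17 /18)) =0.18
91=91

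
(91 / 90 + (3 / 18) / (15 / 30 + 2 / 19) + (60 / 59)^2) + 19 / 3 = 62357813 / 7205670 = 8.65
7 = 7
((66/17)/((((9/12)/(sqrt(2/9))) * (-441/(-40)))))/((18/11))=19360 * sqrt(2)/202419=0.14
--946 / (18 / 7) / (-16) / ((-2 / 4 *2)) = 3311 / 144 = 22.99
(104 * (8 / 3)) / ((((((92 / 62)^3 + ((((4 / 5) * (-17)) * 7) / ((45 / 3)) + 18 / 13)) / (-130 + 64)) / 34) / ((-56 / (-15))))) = 33742821432320 / 24613129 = 1370927.74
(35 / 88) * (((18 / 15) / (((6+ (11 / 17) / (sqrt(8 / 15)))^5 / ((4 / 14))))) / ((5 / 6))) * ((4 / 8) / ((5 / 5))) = 11609648372089297408 / 809714459182202165883445 - 73003184043757888 * sqrt(30) / 44166243228120118139097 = 0.00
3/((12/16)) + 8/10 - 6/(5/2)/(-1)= 36/5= 7.20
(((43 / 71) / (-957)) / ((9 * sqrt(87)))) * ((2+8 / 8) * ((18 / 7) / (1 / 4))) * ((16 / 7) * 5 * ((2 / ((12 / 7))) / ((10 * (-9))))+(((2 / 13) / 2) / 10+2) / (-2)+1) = 8342 * sqrt(87) / 2200648905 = 0.00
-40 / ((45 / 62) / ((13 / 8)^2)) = -5239 / 36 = -145.53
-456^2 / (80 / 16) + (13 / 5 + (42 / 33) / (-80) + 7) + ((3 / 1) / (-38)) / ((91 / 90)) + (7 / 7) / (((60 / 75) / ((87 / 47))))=-1486557651863 / 35755720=-41575.38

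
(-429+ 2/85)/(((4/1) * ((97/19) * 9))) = -692797/296820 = -2.33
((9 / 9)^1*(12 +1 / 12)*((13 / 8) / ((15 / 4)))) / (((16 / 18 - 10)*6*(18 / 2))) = -377 / 35424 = -0.01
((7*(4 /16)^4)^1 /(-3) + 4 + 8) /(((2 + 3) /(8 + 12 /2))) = 64463 /1920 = 33.57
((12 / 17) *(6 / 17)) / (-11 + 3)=-9 / 289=-0.03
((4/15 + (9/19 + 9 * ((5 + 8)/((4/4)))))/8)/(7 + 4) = 8389/6270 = 1.34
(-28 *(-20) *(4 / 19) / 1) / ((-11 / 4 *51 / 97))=-869120 / 10659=-81.54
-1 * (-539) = 539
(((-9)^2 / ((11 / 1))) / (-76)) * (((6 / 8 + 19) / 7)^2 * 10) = -2527605 / 327712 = -7.71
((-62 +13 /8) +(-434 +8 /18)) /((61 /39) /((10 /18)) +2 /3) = -2311595 /16296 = -141.85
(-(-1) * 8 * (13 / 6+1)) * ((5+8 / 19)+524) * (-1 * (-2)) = 26824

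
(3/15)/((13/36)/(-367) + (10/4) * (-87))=-13212/14368115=-0.00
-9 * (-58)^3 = 1756008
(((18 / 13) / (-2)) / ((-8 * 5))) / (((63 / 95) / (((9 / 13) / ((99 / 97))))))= 1843 / 104104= 0.02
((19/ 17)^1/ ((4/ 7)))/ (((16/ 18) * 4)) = 1197/ 2176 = 0.55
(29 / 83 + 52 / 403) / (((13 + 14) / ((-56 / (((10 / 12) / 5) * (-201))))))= 137872 / 4654557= 0.03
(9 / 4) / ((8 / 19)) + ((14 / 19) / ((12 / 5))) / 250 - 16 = -485869 / 45600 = -10.66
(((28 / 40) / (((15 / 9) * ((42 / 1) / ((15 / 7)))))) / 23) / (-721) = -3 / 2321620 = -0.00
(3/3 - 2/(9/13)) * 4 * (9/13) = -68/13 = -5.23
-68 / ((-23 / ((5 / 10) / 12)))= 17 / 138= 0.12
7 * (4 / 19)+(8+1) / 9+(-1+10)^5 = 1121978 / 19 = 59051.47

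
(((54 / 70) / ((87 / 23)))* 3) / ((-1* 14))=-621 / 14210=-0.04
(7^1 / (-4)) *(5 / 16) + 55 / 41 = 2085 / 2624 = 0.79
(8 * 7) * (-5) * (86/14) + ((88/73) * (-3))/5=-628064/365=-1720.72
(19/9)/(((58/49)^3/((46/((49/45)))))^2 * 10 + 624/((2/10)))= 2607390668295/3853467979910672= 0.00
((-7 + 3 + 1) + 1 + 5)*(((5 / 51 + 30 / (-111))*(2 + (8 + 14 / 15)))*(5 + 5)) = -106600 / 1887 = -56.49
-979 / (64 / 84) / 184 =-20559 / 2944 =-6.98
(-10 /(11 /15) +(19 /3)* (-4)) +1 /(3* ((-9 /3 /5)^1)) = -3913 /99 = -39.53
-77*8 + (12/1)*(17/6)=-582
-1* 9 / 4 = -9 / 4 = -2.25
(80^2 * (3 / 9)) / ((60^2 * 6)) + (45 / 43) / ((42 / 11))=18181 / 48762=0.37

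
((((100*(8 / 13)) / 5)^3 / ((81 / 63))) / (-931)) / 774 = -2048000 / 1017736083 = -0.00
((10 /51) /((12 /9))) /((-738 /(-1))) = 5 /25092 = 0.00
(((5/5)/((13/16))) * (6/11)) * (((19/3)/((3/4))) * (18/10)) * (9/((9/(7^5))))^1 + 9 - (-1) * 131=171641.92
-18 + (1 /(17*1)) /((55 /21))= -16809 /935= -17.98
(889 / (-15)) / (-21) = 127 / 45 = 2.82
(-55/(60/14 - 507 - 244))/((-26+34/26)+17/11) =-0.00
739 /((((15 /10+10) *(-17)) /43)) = -63554 /391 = -162.54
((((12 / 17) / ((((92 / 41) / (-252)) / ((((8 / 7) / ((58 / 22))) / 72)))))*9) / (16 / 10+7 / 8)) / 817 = -19680 / 9263963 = -0.00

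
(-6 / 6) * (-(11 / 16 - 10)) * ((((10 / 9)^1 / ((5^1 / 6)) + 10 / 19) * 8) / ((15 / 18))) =-15794 / 95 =-166.25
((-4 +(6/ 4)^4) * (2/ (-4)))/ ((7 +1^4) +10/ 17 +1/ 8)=-289/ 4740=-0.06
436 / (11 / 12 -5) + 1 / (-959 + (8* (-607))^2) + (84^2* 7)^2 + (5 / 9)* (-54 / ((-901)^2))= 2288224128653635440528667 / 937962240870473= 2439569557.22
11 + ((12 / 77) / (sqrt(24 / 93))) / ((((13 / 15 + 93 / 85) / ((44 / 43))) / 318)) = 11 + 48654 * sqrt(62) / 7525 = 61.91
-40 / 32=-5 / 4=-1.25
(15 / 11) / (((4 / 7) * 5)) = 21 / 44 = 0.48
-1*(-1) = 1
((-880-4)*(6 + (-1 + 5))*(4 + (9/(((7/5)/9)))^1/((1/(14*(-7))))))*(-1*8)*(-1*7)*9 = 25244069760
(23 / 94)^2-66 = -582647 / 8836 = -65.94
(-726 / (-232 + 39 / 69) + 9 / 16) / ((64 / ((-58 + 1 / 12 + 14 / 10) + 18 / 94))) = -3336371185 / 1024741376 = -3.26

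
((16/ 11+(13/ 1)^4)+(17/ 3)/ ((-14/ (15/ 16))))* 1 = 70376953/ 2464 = 28562.08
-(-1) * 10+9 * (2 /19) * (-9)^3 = -12932 /19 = -680.63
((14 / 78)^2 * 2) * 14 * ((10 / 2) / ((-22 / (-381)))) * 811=353279710 / 5577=63345.83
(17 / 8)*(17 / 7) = 289 / 56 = 5.16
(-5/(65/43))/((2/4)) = -86/13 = -6.62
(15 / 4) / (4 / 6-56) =-45 / 664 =-0.07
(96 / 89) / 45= 32 / 1335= 0.02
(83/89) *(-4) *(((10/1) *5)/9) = -16600/801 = -20.72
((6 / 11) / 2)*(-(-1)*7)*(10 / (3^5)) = 70 / 891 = 0.08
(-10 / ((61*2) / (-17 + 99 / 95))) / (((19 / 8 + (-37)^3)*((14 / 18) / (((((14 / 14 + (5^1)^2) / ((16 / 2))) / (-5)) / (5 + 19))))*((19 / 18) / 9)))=2394522 / 312305675675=0.00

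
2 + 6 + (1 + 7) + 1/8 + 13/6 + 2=487/24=20.29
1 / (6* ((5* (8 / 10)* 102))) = 1 / 2448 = 0.00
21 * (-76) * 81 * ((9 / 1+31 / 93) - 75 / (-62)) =-42251706 / 31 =-1362958.26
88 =88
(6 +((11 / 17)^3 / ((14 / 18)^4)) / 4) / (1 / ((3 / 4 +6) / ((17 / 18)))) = 70916974929 / 1604271368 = 44.21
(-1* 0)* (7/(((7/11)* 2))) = 0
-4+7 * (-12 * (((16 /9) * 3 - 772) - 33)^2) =-161145640 /3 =-53715213.33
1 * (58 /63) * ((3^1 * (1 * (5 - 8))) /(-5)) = 58 /35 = 1.66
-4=-4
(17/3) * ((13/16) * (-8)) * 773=-170833/6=-28472.17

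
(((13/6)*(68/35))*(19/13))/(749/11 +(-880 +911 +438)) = 3553/310170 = 0.01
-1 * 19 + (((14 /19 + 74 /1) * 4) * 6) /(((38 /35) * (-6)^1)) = -106259 /361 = -294.35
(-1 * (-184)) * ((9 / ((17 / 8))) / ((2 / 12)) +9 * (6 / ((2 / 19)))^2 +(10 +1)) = 91579744 / 17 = 5387043.76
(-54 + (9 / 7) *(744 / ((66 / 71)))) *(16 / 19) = 1201248 / 1463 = 821.09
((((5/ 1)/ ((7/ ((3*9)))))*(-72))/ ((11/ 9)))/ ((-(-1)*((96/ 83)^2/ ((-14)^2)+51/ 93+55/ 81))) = -5296387064220/ 5753815903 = -920.50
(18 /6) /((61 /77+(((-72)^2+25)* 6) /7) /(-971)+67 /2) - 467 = -2017775491 /4321679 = -466.90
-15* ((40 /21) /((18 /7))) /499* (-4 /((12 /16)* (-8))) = -200 /13473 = -0.01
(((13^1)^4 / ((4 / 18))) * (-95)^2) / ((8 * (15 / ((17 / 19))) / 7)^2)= 404452321 / 128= 3159783.76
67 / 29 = 2.31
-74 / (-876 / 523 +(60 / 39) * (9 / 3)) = -251563 / 9996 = -25.17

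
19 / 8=2.38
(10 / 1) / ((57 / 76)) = 40 / 3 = 13.33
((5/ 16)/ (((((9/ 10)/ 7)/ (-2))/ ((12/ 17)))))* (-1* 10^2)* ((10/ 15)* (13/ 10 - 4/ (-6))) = 206500/ 459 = 449.89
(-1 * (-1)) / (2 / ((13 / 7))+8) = 0.11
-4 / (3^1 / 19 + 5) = -38 / 49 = -0.78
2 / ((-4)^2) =1 / 8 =0.12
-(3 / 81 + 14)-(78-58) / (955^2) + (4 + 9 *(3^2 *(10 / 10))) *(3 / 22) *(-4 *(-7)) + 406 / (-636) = 1779420660317 / 5742474210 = 309.87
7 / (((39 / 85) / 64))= 38080 / 39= 976.41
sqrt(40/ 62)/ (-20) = -sqrt(155)/ 310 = -0.04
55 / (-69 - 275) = -0.16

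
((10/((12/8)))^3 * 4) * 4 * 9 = 128000/3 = 42666.67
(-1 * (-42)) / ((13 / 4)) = 168 / 13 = 12.92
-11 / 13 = -0.85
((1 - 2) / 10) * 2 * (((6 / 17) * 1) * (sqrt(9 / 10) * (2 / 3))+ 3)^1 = -3 / 5 - 6 * sqrt(10) / 425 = -0.64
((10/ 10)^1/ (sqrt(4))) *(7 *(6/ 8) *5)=105/ 8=13.12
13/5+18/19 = 337/95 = 3.55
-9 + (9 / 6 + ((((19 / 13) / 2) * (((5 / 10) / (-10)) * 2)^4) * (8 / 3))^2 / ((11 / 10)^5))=-7.50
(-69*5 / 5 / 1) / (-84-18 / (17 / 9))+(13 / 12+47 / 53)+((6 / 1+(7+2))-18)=-929 / 3180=-0.29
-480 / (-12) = 40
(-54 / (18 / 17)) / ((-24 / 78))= 663 / 4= 165.75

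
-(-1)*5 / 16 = 5 / 16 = 0.31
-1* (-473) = 473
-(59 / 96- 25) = 2341 / 96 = 24.39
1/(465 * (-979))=-1/455235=-0.00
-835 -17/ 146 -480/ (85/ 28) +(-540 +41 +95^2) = 7532.77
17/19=0.89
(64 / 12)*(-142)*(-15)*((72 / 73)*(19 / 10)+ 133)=111848288 / 73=1532168.33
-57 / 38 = -3 / 2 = -1.50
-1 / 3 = -0.33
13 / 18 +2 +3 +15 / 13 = 1609 / 234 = 6.88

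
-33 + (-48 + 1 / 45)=-3644 / 45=-80.98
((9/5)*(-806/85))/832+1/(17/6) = 4521/13600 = 0.33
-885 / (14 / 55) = -48675 / 14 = -3476.79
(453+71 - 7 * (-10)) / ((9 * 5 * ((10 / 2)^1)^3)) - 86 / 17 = -52628 / 10625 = -4.95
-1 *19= -19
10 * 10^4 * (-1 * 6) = -600000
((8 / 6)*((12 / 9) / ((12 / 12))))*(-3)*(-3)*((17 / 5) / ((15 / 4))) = 1088 / 75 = 14.51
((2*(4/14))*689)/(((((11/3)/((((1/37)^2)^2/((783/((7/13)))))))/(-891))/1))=-1908/54350669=-0.00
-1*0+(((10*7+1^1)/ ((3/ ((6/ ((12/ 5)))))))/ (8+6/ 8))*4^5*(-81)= -560859.43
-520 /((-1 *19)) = 27.37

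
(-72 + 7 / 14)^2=20449 / 4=5112.25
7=7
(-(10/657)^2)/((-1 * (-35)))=-20/3021543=-0.00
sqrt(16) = 4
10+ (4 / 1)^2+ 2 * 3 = 32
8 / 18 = 4 / 9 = 0.44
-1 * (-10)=10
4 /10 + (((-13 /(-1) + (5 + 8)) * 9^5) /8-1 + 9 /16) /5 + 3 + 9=3071533 /80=38394.16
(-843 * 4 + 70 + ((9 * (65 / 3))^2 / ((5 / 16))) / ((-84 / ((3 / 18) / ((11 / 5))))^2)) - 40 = -713308723 / 213444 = -3341.90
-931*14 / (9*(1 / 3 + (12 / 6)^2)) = -13034 / 39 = -334.21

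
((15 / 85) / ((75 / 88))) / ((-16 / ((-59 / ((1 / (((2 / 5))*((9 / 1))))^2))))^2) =251227251 / 531250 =472.90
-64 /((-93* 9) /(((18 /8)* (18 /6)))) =16 /31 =0.52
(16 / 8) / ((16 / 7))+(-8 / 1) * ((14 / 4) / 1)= -217 / 8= -27.12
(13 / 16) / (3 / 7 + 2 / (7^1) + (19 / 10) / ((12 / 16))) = 1365 / 5456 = 0.25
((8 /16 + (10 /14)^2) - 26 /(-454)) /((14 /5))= 118735 /311444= 0.38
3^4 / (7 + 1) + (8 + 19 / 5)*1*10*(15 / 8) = 1851 / 8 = 231.38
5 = 5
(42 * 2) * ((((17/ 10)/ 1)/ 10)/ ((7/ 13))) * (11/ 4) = 7293/ 100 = 72.93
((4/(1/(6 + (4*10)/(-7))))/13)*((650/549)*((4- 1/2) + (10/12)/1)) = 5200/11529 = 0.45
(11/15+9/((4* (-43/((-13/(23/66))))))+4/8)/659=47254/9776265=0.00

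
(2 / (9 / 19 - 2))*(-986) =1292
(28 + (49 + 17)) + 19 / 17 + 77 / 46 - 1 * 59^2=-2646451 / 782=-3384.21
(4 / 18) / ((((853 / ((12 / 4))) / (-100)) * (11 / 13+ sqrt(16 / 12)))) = 28600 / 266989 -67600 * sqrt(3) / 800967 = -0.04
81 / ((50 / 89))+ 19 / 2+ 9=4067 / 25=162.68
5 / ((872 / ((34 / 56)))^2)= 1445 / 596141056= 0.00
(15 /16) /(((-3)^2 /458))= 1145 /24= 47.71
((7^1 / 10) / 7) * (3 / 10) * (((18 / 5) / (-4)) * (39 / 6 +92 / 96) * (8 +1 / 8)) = -20943 / 12800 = -1.64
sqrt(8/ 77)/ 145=2 * sqrt(154)/ 11165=0.00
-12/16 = -3/4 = -0.75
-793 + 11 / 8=-6333 / 8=-791.62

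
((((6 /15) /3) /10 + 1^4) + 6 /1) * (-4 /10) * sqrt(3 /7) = -1052 * sqrt(21) /2625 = -1.84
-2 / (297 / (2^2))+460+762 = 362926 / 297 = 1221.97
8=8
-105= -105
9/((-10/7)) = -6.30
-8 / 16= -1 / 2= -0.50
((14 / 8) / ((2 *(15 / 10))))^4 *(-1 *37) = -88837 / 20736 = -4.28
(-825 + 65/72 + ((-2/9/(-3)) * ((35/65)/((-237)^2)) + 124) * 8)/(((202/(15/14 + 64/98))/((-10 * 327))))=-4687.22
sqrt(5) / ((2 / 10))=5 * sqrt(5)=11.18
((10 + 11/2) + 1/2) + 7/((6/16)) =104/3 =34.67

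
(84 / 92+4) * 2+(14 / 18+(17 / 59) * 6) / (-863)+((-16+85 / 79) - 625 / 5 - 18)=-123315551209 / 832645701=-148.10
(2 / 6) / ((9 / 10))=10 / 27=0.37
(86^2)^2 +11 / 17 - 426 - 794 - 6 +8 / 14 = 6509251355 / 119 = 54699591.22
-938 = -938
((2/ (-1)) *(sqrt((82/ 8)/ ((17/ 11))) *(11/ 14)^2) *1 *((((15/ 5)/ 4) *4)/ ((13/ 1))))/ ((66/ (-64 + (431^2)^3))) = -774845140731057 *sqrt(7667)/ 952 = -71267364231114.14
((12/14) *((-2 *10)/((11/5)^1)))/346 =-300/13321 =-0.02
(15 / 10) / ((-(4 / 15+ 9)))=-45 / 278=-0.16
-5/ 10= -1/ 2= -0.50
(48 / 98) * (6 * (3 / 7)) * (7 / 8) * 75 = 4050 / 49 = 82.65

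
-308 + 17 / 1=-291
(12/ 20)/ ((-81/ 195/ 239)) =-3107/ 9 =-345.22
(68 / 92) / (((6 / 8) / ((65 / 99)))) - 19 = -125369 / 6831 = -18.35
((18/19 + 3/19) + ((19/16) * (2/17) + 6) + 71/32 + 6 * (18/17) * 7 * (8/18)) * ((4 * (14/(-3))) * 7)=-14803145/3876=-3819.18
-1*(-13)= 13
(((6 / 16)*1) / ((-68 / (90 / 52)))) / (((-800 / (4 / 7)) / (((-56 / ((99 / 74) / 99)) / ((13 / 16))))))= -999 / 28730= -0.03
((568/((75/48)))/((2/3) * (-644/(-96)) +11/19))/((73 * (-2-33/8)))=-49729536/308963375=-0.16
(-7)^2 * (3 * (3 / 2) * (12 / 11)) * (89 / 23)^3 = 1865347974 / 133837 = 13937.46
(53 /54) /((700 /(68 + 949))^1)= 5989 /4200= 1.43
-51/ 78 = -17/ 26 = -0.65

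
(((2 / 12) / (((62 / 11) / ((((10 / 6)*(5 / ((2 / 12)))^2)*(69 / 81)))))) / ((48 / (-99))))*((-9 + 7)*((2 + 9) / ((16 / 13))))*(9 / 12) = 49746125 / 47616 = 1044.74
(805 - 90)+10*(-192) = -1205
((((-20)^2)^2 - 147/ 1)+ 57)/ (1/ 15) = 2398650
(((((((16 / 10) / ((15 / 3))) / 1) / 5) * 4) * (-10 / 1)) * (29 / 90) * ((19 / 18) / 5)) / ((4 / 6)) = -4408 / 16875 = -0.26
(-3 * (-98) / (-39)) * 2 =-196 / 13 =-15.08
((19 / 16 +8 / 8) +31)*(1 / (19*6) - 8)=-265.21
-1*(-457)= 457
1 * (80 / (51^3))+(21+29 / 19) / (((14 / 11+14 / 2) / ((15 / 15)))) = 624659228 / 229353579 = 2.72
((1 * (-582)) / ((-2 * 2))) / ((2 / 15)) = 4365 / 4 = 1091.25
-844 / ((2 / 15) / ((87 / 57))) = -183570 / 19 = -9661.58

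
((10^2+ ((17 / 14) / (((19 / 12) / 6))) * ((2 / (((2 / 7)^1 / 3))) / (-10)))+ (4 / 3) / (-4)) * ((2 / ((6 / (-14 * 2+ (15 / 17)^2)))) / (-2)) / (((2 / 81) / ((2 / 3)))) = 11025.12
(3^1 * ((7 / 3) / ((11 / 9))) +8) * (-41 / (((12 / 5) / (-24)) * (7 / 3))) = 185730 / 77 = 2412.08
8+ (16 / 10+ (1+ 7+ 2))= 98 / 5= 19.60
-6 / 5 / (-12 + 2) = 3 / 25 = 0.12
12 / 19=0.63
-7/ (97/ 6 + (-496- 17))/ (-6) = -7/ 2981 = -0.00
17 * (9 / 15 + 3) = 306 / 5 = 61.20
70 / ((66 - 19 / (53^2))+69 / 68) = 13370840 / 12799321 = 1.04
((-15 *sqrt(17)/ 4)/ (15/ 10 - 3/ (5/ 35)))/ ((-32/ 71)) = -355 *sqrt(17)/ 832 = -1.76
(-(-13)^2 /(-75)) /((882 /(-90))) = -169 /735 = -0.23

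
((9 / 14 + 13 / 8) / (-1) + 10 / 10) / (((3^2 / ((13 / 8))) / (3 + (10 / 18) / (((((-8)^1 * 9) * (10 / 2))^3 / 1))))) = -232542834277 / 338610585600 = -0.69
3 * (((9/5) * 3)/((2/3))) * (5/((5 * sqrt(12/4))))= 81 * sqrt(3)/10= 14.03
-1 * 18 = -18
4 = 4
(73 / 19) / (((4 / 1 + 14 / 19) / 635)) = 9271 / 18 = 515.06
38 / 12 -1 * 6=-2.83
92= 92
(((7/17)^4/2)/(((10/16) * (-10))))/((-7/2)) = 1372/2088025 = 0.00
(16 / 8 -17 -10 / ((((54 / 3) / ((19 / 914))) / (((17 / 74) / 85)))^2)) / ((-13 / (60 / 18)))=55581736226761 / 14451251418864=3.85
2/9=0.22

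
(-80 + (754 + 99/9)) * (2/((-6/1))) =-685/3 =-228.33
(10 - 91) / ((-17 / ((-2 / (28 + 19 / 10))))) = -1620 / 5083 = -0.32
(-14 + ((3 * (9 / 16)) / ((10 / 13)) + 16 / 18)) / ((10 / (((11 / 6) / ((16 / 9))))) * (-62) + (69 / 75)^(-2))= 91480499 / 5027872800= 0.02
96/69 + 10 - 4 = 170/23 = 7.39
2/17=0.12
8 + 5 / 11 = 93 / 11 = 8.45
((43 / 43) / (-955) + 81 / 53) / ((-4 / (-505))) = 3903751 / 20246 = 192.82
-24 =-24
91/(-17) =-91/17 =-5.35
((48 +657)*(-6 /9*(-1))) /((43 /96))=45120 /43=1049.30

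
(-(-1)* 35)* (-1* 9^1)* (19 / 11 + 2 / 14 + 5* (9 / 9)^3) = -23805 / 11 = -2164.09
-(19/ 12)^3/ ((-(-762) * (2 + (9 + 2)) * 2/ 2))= -6859/ 17117568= -0.00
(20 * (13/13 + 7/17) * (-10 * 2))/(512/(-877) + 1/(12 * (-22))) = 444533760/462553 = 961.04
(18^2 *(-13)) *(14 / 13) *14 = -63504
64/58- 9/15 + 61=8918/145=61.50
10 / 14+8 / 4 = 19 / 7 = 2.71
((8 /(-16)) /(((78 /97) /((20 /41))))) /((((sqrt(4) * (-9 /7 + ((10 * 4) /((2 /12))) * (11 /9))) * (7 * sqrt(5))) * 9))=-97 * sqrt(5) /58840002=-0.00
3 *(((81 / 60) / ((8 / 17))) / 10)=1377 / 1600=0.86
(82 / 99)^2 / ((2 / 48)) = 53792 / 3267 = 16.47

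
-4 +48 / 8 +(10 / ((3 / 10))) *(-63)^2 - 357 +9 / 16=2111129 / 16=131945.56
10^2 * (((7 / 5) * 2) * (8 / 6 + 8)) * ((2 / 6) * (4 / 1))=31360 / 9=3484.44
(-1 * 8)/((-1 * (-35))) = -8/35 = -0.23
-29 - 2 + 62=31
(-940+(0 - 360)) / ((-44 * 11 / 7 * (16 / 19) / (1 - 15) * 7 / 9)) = -389025 / 968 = -401.89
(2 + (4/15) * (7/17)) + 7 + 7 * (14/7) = 5893/255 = 23.11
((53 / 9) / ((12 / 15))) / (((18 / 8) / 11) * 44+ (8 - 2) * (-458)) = -265 / 98604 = -0.00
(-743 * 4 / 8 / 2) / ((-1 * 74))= 743 / 296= 2.51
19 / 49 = 0.39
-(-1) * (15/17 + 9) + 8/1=304/17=17.88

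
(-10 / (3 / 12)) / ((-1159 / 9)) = 360 / 1159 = 0.31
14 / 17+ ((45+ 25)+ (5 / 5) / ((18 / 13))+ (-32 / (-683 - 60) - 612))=-122866805 / 227358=-540.41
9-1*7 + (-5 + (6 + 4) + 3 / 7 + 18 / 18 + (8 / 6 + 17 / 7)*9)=296 / 7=42.29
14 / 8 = 1.75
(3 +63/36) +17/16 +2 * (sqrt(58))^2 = 1949/16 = 121.81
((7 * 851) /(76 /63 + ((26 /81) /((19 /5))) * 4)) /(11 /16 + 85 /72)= 2310291396 /1118771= 2065.03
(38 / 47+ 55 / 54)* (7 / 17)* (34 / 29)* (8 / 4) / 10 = 32459 / 184005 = 0.18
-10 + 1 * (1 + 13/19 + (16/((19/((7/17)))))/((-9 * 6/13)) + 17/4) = -144743/34884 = -4.15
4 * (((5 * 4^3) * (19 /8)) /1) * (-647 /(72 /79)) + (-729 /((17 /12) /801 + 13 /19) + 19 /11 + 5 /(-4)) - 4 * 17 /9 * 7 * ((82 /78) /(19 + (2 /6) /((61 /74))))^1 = -49948107799041181 /23133017908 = -2159169.55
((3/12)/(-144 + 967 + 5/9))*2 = 9/14824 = 0.00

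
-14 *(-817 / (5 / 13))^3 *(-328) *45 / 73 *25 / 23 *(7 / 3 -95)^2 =-425194558318707439808 / 1679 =-253242738724661965.34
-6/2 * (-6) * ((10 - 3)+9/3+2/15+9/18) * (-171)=-163647/5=-32729.40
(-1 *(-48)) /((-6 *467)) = -8 /467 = -0.02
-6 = -6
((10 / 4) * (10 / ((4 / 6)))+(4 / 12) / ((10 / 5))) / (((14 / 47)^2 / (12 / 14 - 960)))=-279321423 / 686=-407174.09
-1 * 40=-40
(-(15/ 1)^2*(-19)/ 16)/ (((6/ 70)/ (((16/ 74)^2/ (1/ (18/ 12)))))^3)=375379200000/ 2565726409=146.31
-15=-15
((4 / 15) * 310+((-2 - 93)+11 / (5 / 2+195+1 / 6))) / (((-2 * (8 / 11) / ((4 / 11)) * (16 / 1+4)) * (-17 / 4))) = -10921 / 302430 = -0.04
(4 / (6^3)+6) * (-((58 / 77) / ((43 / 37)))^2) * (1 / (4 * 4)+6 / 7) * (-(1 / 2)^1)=38540738275 / 33151268304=1.16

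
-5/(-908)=5/908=0.01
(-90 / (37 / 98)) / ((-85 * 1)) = 1764 / 629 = 2.80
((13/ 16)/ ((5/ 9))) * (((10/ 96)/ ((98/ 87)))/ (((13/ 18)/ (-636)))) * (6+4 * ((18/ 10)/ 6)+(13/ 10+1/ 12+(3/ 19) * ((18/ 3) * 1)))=-270531981/ 238336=-1135.09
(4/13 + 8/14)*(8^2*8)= 450.11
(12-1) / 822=11 / 822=0.01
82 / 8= 41 / 4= 10.25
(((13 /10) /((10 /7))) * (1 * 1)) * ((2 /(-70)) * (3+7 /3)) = -52 /375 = -0.14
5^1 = 5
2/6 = 1/3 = 0.33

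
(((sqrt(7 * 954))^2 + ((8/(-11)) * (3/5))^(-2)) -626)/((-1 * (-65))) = 3488977/37440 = 93.19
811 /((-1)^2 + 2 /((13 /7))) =10543 /27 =390.48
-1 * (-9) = 9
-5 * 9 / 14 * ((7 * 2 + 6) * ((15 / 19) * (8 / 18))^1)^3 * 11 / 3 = -1760000000 / 432117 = -4072.97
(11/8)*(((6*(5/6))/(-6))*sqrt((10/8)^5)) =-1375*sqrt(5)/1536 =-2.00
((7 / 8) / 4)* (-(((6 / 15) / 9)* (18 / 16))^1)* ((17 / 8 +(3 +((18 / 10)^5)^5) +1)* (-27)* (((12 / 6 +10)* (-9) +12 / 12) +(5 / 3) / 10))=-75998031.12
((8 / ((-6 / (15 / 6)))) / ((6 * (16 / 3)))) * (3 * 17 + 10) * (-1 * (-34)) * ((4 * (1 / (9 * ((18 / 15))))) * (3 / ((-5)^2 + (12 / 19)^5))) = -9.56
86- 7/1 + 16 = 95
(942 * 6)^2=31945104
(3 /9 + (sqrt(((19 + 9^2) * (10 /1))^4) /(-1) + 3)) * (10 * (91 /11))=-2729990900 /33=-82726996.97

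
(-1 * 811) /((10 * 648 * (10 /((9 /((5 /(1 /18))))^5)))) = -811 /6480000000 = -0.00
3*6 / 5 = 18 / 5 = 3.60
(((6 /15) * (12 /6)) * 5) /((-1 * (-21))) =4 /21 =0.19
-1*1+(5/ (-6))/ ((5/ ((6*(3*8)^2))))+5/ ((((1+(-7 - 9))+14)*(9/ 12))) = -1751/ 3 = -583.67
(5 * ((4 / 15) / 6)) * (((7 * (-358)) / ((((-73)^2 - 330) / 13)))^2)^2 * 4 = 9011304452630200448 / 5620501349820009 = 1603.29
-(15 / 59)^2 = -0.06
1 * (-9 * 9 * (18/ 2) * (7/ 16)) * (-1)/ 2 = 5103/ 32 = 159.47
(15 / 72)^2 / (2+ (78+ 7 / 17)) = 425 / 787392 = 0.00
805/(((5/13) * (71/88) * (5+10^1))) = 184184/1065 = 172.94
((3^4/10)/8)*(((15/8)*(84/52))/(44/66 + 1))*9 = 16.56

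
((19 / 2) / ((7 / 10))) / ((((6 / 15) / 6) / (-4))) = -5700 / 7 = -814.29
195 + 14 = 209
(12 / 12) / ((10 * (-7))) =-1 / 70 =-0.01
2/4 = 1/2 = 0.50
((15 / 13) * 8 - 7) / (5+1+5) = 29 / 143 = 0.20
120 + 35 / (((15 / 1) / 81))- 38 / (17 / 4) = 300.06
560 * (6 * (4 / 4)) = 3360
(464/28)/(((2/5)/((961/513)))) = 278690/3591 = 77.61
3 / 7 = 0.43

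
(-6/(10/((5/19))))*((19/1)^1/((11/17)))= -51/11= -4.64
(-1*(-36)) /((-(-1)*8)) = 9 /2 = 4.50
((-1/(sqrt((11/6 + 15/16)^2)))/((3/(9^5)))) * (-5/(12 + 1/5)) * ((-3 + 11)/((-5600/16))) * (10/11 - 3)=86920128/624701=139.14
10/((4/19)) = 95/2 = 47.50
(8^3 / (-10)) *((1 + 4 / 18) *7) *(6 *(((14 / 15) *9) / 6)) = -275968 / 75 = -3679.57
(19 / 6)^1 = 19 / 6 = 3.17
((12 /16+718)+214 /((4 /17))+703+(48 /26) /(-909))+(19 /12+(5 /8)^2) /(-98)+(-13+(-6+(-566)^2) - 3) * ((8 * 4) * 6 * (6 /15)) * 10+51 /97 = 196521867776743543 /798808192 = 246018843.75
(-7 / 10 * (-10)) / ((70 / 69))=69 / 10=6.90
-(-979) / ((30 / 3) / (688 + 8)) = 340692 / 5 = 68138.40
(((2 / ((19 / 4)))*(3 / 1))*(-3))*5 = -360 / 19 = -18.95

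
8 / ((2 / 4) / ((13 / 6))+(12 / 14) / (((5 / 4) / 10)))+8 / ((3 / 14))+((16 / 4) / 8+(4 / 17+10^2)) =3052597 / 21930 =139.20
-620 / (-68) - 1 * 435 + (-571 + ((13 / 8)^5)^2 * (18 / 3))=-2067568261365 / 9126805504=-226.54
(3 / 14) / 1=3 / 14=0.21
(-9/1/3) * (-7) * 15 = 315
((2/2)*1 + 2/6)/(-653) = -4/1959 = -0.00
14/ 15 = 0.93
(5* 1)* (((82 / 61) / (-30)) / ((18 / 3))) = -41 / 1098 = -0.04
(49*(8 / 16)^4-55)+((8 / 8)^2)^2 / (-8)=-833 / 16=-52.06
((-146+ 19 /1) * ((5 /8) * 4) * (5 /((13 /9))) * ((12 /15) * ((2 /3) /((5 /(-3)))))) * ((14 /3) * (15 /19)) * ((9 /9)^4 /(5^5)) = 64008 /154375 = 0.41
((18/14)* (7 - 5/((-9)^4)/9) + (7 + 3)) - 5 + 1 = 688900/45927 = 15.00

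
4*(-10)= -40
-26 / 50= -13 / 25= -0.52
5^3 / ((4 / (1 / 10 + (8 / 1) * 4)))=8025 / 8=1003.12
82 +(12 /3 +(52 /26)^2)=90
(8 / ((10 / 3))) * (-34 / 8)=-51 / 5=-10.20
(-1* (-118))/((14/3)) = 177/7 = 25.29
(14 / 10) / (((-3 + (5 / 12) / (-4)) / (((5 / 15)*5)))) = -0.75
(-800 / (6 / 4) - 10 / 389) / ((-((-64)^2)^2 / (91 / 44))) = 28320565 / 430738243584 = 0.00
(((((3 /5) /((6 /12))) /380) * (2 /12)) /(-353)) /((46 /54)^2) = -729 /354800300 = -0.00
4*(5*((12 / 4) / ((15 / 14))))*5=280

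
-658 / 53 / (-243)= 658 / 12879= 0.05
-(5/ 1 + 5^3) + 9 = -121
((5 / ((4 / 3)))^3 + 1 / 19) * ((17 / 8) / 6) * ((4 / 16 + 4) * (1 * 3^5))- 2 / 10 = 7512923681 / 389120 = 19307.47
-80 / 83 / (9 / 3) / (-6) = 40 / 747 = 0.05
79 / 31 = 2.55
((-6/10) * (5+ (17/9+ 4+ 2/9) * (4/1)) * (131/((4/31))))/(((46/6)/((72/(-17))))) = 9908.42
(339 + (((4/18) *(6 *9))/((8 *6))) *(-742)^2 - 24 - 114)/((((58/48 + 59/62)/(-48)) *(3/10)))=-16408711680/1607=-10210772.67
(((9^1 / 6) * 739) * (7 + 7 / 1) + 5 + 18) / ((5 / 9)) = 139878 / 5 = 27975.60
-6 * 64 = -384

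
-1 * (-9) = 9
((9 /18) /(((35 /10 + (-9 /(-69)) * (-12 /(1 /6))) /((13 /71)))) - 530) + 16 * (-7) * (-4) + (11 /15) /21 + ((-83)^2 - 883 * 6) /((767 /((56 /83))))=-80.58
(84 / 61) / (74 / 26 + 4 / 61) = 1092 / 2309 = 0.47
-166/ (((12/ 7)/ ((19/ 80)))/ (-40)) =11039/ 12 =919.92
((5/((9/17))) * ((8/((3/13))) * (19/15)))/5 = 33592/405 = 82.94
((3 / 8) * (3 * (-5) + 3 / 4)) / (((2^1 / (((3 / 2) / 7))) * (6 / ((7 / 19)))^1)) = -9 / 256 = -0.04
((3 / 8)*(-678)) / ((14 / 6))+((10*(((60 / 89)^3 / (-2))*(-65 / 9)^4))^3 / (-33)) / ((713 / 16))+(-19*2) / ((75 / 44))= 4077154028301977571990060232577827911631 / 82800010211103648853079137578900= 49240984.61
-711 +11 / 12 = -8521 / 12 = -710.08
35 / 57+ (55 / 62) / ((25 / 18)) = 1.25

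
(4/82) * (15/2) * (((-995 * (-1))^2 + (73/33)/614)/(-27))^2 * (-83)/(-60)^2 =-33399121260191990562707/2945013220923840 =-11340907.07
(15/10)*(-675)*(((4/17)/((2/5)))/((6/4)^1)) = -6750/17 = -397.06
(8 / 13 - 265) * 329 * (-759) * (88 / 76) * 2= 37763295108 / 247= 152887834.45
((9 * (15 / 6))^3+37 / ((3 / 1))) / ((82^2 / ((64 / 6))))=273671 / 15129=18.09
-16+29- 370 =-357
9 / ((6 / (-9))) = -27 / 2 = -13.50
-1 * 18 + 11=-7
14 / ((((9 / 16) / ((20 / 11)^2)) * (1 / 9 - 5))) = -16.83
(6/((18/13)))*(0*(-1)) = 0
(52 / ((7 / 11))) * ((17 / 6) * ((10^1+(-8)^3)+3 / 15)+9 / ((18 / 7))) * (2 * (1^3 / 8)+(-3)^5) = 2953958722 / 105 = 28132940.21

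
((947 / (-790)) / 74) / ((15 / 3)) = -947 / 292300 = -0.00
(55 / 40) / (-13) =-11 / 104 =-0.11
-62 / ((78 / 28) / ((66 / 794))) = -9548 / 5161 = -1.85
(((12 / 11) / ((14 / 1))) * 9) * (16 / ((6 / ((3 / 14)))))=0.40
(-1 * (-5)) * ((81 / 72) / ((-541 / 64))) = -360 / 541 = -0.67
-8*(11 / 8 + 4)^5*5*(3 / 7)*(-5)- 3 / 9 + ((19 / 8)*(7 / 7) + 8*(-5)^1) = 33073634651 / 86016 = 384505.61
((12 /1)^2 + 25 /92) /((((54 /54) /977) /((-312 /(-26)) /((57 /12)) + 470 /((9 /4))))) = 117202262398 /3933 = 29799710.75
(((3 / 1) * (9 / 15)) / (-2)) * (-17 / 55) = 153 / 550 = 0.28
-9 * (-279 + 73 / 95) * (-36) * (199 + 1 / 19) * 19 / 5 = -32388926976 / 475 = -68187214.69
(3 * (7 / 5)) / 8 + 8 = 8.52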